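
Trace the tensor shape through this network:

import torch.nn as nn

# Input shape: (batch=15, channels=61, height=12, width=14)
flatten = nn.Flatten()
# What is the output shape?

Input shape: (15, 61, 12, 14)
Output shape: (15, 10248)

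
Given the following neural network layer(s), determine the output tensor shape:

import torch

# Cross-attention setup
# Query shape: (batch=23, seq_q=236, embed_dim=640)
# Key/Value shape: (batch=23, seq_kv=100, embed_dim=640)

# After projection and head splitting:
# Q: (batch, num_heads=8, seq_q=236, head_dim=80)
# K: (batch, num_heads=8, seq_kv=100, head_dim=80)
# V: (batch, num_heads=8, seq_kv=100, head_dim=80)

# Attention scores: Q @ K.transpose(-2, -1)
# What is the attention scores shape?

Input shape: (23, 236, 640)
Output shape: (23, 8, 236, 100)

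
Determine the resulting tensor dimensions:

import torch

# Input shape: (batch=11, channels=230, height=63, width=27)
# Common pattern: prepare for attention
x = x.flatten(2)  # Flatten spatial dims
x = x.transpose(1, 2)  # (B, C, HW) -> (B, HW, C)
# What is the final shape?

Input shape: (11, 230, 63, 27)
  -> after flatten(2): (11, 230, 1701)
Output shape: (11, 1701, 230)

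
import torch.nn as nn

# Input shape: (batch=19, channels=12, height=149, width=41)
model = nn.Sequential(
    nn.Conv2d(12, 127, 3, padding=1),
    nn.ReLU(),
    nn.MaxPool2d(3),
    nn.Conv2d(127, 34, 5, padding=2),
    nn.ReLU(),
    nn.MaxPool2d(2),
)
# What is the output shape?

Input shape: (19, 12, 149, 41)
  -> after first Conv2d: (19, 127, 149, 41)
  -> after first MaxPool2d: (19, 127, 49, 13)
  -> after second Conv2d: (19, 34, 49, 13)
Output shape: (19, 34, 24, 6)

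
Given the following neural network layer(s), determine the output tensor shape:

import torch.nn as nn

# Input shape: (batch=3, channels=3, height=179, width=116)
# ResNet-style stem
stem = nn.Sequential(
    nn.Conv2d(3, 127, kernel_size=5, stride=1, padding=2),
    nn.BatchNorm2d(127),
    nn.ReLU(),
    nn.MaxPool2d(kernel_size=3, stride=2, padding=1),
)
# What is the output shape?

Input shape: (3, 3, 179, 116)
  -> after Conv2d 5x5 stride=1: (3, 127, 179, 116)
Output shape: (3, 127, 90, 58)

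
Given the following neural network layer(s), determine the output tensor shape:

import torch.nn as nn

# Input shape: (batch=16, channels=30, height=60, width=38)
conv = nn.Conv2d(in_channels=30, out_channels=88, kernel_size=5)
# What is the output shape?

Input shape: (16, 30, 60, 38)
Output shape: (16, 88, 56, 34)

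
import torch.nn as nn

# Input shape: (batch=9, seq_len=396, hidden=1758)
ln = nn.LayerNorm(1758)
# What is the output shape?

Input shape: (9, 396, 1758)
Output shape: (9, 396, 1758)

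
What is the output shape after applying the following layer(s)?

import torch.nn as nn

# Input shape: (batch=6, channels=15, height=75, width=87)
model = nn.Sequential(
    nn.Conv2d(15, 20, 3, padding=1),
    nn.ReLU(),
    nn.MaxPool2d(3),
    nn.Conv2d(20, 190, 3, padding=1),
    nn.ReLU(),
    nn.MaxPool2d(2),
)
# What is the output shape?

Input shape: (6, 15, 75, 87)
  -> after first Conv2d: (6, 20, 75, 87)
  -> after first MaxPool2d: (6, 20, 25, 29)
  -> after second Conv2d: (6, 190, 25, 29)
Output shape: (6, 190, 12, 14)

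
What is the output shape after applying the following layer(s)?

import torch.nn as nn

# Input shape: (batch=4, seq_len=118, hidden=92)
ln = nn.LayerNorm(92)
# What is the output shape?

Input shape: (4, 118, 92)
Output shape: (4, 118, 92)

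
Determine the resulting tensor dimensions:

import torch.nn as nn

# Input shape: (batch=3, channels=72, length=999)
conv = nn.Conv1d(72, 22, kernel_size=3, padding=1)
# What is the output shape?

Input shape: (3, 72, 999)
Output shape: (3, 22, 999)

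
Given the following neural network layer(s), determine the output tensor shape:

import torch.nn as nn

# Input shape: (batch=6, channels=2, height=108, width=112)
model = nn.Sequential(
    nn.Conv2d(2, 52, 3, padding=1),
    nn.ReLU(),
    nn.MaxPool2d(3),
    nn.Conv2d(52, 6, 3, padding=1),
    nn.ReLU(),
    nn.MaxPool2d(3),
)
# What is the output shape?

Input shape: (6, 2, 108, 112)
  -> after first Conv2d: (6, 52, 108, 112)
  -> after first MaxPool2d: (6, 52, 36, 37)
  -> after second Conv2d: (6, 6, 36, 37)
Output shape: (6, 6, 12, 12)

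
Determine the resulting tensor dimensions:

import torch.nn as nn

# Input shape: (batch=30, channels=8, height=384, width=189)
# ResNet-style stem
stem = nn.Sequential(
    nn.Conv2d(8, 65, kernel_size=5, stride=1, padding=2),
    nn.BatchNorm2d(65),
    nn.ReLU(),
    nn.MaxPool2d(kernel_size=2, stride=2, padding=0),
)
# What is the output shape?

Input shape: (30, 8, 384, 189)
  -> after Conv2d 5x5 stride=1: (30, 65, 384, 189)
Output shape: (30, 65, 192, 94)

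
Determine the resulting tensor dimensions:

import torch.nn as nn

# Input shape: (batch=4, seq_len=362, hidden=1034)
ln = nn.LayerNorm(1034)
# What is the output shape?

Input shape: (4, 362, 1034)
Output shape: (4, 362, 1034)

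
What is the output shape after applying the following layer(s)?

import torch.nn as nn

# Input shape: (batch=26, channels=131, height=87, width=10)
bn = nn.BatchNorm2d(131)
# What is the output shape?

Input shape: (26, 131, 87, 10)
Output shape: (26, 131, 87, 10)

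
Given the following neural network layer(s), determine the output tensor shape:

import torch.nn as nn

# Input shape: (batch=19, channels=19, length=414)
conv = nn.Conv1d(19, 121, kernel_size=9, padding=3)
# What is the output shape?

Input shape: (19, 19, 414)
Output shape: (19, 121, 412)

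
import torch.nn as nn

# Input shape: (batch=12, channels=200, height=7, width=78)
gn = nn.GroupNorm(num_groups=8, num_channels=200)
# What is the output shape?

Input shape: (12, 200, 7, 78)
Output shape: (12, 200, 7, 78)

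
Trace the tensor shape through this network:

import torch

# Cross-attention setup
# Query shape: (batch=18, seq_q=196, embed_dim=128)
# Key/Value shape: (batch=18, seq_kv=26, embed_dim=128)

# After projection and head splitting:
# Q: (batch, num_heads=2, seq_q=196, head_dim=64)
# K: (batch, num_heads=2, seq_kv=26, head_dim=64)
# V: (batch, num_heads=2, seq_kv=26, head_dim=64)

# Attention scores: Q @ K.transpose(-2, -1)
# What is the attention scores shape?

Input shape: (18, 196, 128)
Output shape: (18, 2, 196, 26)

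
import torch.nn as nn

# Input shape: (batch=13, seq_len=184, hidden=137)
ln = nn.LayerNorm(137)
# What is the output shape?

Input shape: (13, 184, 137)
Output shape: (13, 184, 137)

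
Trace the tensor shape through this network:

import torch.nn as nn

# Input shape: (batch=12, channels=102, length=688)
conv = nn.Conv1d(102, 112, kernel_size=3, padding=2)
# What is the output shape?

Input shape: (12, 102, 688)
Output shape: (12, 112, 690)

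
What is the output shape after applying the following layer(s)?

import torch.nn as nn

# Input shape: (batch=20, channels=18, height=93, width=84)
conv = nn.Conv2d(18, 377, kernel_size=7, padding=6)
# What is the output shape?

Input shape: (20, 18, 93, 84)
Output shape: (20, 377, 99, 90)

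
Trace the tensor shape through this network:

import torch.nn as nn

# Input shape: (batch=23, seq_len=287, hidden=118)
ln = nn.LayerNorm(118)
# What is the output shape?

Input shape: (23, 287, 118)
Output shape: (23, 287, 118)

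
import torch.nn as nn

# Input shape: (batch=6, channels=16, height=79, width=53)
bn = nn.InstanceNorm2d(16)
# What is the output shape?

Input shape: (6, 16, 79, 53)
Output shape: (6, 16, 79, 53)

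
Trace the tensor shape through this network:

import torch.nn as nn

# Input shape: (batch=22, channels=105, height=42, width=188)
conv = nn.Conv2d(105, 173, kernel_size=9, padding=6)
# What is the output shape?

Input shape: (22, 105, 42, 188)
Output shape: (22, 173, 46, 192)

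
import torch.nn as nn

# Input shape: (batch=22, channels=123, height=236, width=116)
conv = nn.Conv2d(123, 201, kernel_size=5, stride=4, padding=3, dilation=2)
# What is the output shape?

Input shape: (22, 123, 236, 116)
Output shape: (22, 201, 59, 29)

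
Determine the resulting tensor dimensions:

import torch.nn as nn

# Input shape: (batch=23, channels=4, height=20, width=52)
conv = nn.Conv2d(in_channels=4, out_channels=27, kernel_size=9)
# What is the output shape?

Input shape: (23, 4, 20, 52)
Output shape: (23, 27, 12, 44)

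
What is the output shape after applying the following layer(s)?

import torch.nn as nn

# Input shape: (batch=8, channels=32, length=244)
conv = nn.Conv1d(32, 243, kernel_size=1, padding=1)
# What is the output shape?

Input shape: (8, 32, 244)
Output shape: (8, 243, 246)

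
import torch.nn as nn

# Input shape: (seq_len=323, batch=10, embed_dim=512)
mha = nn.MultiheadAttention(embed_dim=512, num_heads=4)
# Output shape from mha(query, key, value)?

Input shape: (323, 10, 512)
Output shape: (323, 10, 512)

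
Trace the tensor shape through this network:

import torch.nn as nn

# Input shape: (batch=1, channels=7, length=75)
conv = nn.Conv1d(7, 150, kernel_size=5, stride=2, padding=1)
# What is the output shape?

Input shape: (1, 7, 75)
Output shape: (1, 150, 37)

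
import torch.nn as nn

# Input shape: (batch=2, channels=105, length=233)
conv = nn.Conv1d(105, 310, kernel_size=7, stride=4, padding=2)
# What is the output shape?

Input shape: (2, 105, 233)
Output shape: (2, 310, 58)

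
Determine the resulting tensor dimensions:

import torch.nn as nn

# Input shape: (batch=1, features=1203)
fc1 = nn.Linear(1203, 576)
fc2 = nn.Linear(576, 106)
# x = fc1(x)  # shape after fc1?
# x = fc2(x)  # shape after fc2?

Input shape: (1, 1203)
  -> after fc1: (1, 576)
Output shape: (1, 106)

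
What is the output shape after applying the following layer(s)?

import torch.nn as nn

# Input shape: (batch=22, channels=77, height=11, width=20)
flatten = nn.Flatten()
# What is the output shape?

Input shape: (22, 77, 11, 20)
Output shape: (22, 16940)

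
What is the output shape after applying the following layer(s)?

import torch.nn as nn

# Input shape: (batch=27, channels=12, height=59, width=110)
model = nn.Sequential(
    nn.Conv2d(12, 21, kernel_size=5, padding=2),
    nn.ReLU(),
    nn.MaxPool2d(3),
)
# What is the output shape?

Input shape: (27, 12, 59, 110)
  -> after Conv2d: (27, 21, 59, 110)
  -> after ReLU: (27, 21, 59, 110)
Output shape: (27, 21, 19, 36)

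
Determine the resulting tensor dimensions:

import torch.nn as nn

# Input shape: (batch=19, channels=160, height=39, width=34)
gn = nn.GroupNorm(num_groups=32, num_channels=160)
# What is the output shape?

Input shape: (19, 160, 39, 34)
Output shape: (19, 160, 39, 34)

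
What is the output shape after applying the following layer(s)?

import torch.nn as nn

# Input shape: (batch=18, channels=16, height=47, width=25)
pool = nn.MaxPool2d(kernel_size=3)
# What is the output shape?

Input shape: (18, 16, 47, 25)
Output shape: (18, 16, 15, 8)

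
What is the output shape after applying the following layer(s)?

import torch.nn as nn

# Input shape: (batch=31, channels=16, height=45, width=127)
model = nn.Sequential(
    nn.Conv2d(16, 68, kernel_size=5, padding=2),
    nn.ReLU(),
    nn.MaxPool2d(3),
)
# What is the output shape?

Input shape: (31, 16, 45, 127)
  -> after Conv2d: (31, 68, 45, 127)
  -> after ReLU: (31, 68, 45, 127)
Output shape: (31, 68, 15, 42)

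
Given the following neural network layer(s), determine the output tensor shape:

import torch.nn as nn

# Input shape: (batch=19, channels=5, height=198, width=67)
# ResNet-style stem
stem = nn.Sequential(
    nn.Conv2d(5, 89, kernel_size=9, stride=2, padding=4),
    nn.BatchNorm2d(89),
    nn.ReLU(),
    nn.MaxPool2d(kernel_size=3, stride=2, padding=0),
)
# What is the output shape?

Input shape: (19, 5, 198, 67)
  -> after Conv2d 9x9 stride=2: (19, 89, 99, 34)
Output shape: (19, 89, 49, 16)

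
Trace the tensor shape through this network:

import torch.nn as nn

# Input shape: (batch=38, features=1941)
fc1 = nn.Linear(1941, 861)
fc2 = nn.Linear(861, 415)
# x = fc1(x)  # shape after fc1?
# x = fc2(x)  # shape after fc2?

Input shape: (38, 1941)
  -> after fc1: (38, 861)
Output shape: (38, 415)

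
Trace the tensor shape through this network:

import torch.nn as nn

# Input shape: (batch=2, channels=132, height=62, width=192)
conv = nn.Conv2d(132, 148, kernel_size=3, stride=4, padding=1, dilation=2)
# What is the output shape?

Input shape: (2, 132, 62, 192)
Output shape: (2, 148, 15, 48)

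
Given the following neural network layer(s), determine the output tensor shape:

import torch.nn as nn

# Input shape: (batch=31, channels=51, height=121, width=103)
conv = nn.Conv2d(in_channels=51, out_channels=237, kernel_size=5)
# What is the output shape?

Input shape: (31, 51, 121, 103)
Output shape: (31, 237, 117, 99)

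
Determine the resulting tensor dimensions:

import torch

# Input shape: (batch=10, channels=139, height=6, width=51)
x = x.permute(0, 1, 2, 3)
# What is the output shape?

Input shape: (10, 139, 6, 51)
Output shape: (10, 139, 6, 51)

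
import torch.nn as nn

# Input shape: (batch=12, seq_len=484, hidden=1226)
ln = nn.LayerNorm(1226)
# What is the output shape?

Input shape: (12, 484, 1226)
Output shape: (12, 484, 1226)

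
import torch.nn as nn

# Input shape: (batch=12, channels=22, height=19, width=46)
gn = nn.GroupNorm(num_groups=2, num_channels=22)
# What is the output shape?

Input shape: (12, 22, 19, 46)
Output shape: (12, 22, 19, 46)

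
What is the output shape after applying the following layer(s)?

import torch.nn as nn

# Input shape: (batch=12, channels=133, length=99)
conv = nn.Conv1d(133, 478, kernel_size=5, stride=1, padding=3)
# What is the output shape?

Input shape: (12, 133, 99)
Output shape: (12, 478, 101)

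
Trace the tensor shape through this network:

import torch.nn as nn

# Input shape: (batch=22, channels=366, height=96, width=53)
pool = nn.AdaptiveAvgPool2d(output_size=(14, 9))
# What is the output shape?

Input shape: (22, 366, 96, 53)
Output shape: (22, 366, 14, 9)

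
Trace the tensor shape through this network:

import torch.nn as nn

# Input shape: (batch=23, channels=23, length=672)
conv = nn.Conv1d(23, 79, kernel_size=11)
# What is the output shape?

Input shape: (23, 23, 672)
Output shape: (23, 79, 662)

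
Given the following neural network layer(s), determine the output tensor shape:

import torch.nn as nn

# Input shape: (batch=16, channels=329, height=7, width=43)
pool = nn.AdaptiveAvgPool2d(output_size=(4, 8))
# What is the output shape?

Input shape: (16, 329, 7, 43)
Output shape: (16, 329, 4, 8)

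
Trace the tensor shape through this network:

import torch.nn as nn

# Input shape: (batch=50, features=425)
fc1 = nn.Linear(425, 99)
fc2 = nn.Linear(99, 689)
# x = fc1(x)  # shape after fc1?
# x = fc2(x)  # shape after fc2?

Input shape: (50, 425)
  -> after fc1: (50, 99)
Output shape: (50, 689)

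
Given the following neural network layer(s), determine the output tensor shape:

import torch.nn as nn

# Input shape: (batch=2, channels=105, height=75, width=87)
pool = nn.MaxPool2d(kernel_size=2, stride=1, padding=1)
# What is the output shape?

Input shape: (2, 105, 75, 87)
Output shape: (2, 105, 76, 88)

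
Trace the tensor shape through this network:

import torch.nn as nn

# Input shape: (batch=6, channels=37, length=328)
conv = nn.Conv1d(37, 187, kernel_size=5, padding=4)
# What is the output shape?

Input shape: (6, 37, 328)
Output shape: (6, 187, 332)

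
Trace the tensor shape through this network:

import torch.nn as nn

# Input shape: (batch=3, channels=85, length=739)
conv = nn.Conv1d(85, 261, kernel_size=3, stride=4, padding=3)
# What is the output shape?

Input shape: (3, 85, 739)
Output shape: (3, 261, 186)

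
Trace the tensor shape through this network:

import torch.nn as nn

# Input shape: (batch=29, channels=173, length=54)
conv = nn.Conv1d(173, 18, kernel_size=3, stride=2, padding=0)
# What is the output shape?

Input shape: (29, 173, 54)
Output shape: (29, 18, 26)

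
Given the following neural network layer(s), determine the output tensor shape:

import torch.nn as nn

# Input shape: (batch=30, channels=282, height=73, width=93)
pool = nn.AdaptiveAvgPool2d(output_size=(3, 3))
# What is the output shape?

Input shape: (30, 282, 73, 93)
Output shape: (30, 282, 3, 3)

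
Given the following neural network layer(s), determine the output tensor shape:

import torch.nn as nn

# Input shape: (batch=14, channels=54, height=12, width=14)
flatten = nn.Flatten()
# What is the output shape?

Input shape: (14, 54, 12, 14)
Output shape: (14, 9072)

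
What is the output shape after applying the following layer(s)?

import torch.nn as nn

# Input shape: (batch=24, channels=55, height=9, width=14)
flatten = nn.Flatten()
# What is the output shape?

Input shape: (24, 55, 9, 14)
Output shape: (24, 6930)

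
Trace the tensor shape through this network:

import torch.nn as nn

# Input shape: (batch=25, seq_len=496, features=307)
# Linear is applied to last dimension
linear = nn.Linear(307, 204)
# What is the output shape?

Input shape: (25, 496, 307)
Output shape: (25, 496, 204)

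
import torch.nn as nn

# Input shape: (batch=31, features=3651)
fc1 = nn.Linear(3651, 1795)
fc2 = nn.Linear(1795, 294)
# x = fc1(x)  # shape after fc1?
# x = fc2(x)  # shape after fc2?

Input shape: (31, 3651)
  -> after fc1: (31, 1795)
Output shape: (31, 294)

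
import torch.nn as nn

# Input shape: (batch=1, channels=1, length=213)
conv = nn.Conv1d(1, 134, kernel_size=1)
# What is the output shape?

Input shape: (1, 1, 213)
Output shape: (1, 134, 213)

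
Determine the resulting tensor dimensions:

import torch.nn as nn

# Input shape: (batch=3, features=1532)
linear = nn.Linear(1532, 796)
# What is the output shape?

Input shape: (3, 1532)
Output shape: (3, 796)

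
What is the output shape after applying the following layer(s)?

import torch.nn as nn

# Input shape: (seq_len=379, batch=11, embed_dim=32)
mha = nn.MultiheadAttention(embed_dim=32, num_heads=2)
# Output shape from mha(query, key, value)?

Input shape: (379, 11, 32)
Output shape: (379, 11, 32)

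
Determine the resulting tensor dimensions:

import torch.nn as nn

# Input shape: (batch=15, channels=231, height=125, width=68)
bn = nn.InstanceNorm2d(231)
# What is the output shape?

Input shape: (15, 231, 125, 68)
Output shape: (15, 231, 125, 68)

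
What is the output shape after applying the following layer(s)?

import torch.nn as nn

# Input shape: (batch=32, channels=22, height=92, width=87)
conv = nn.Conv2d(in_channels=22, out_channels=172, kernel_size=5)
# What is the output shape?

Input shape: (32, 22, 92, 87)
Output shape: (32, 172, 88, 83)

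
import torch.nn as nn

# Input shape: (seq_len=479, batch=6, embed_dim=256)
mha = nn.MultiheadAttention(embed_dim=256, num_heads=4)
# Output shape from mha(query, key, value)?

Input shape: (479, 6, 256)
Output shape: (479, 6, 256)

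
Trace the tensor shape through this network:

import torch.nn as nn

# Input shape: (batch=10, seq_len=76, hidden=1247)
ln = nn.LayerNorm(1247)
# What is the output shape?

Input shape: (10, 76, 1247)
Output shape: (10, 76, 1247)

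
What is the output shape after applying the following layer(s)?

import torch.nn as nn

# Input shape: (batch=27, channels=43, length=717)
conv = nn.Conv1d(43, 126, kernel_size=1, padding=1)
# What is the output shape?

Input shape: (27, 43, 717)
Output shape: (27, 126, 719)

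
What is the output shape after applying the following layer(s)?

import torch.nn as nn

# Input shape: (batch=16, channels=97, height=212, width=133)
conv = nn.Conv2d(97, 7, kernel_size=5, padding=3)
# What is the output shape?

Input shape: (16, 97, 212, 133)
Output shape: (16, 7, 214, 135)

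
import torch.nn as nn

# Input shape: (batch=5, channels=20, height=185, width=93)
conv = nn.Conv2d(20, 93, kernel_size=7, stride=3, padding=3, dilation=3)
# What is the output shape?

Input shape: (5, 20, 185, 93)
Output shape: (5, 93, 58, 27)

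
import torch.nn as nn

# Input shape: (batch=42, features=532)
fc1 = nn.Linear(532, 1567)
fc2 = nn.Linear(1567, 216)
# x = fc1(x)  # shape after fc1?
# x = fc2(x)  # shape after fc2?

Input shape: (42, 532)
  -> after fc1: (42, 1567)
Output shape: (42, 216)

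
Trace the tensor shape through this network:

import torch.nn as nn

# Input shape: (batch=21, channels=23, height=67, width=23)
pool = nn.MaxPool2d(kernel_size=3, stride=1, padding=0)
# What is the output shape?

Input shape: (21, 23, 67, 23)
Output shape: (21, 23, 65, 21)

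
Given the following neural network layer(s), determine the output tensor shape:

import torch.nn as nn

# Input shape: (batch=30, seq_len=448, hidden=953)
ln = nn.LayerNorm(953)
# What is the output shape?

Input shape: (30, 448, 953)
Output shape: (30, 448, 953)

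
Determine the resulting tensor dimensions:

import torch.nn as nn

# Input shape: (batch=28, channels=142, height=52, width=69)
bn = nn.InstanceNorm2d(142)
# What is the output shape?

Input shape: (28, 142, 52, 69)
Output shape: (28, 142, 52, 69)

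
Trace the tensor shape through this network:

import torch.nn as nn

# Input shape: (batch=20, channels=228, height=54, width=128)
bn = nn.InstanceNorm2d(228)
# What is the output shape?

Input shape: (20, 228, 54, 128)
Output shape: (20, 228, 54, 128)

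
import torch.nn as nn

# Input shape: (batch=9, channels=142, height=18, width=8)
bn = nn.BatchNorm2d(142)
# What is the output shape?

Input shape: (9, 142, 18, 8)
Output shape: (9, 142, 18, 8)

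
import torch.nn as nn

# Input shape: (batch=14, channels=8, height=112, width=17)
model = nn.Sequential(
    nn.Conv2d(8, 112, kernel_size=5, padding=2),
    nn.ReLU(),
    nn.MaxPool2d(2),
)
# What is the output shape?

Input shape: (14, 8, 112, 17)
  -> after Conv2d: (14, 112, 112, 17)
  -> after ReLU: (14, 112, 112, 17)
Output shape: (14, 112, 56, 8)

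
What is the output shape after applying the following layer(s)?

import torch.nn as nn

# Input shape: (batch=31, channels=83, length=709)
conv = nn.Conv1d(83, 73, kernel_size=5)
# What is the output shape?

Input shape: (31, 83, 709)
Output shape: (31, 73, 705)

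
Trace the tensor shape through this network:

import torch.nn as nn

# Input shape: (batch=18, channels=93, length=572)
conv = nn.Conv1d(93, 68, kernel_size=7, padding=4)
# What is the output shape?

Input shape: (18, 93, 572)
Output shape: (18, 68, 574)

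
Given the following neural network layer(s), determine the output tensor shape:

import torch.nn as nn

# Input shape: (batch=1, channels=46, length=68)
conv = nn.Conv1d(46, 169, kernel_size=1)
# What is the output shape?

Input shape: (1, 46, 68)
Output shape: (1, 169, 68)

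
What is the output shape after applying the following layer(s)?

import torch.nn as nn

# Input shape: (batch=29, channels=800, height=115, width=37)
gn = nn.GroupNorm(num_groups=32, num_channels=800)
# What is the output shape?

Input shape: (29, 800, 115, 37)
Output shape: (29, 800, 115, 37)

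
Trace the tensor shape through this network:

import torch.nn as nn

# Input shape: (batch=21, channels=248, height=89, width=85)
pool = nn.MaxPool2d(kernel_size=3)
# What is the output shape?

Input shape: (21, 248, 89, 85)
Output shape: (21, 248, 29, 28)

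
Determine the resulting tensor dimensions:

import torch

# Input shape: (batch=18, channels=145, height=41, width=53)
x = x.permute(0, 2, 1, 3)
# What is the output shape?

Input shape: (18, 145, 41, 53)
Output shape: (18, 41, 145, 53)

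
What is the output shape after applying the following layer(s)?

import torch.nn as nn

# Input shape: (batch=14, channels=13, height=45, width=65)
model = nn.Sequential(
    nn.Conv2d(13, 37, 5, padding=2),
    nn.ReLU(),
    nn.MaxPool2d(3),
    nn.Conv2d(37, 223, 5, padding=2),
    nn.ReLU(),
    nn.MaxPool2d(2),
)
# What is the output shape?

Input shape: (14, 13, 45, 65)
  -> after first Conv2d: (14, 37, 45, 65)
  -> after first MaxPool2d: (14, 37, 15, 21)
  -> after second Conv2d: (14, 223, 15, 21)
Output shape: (14, 223, 7, 10)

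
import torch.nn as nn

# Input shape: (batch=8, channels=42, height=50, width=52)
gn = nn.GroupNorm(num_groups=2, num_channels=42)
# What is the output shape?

Input shape: (8, 42, 50, 52)
Output shape: (8, 42, 50, 52)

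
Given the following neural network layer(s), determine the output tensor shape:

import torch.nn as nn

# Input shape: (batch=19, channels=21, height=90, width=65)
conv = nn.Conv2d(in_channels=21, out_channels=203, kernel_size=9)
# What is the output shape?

Input shape: (19, 21, 90, 65)
Output shape: (19, 203, 82, 57)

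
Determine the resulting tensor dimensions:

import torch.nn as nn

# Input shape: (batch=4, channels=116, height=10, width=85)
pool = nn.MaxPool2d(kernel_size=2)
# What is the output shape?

Input shape: (4, 116, 10, 85)
Output shape: (4, 116, 5, 42)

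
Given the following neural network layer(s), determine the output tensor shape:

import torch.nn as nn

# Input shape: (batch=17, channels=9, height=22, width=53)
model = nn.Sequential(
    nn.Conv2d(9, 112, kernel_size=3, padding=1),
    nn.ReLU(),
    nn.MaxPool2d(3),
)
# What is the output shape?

Input shape: (17, 9, 22, 53)
  -> after Conv2d: (17, 112, 22, 53)
  -> after ReLU: (17, 112, 22, 53)
Output shape: (17, 112, 7, 17)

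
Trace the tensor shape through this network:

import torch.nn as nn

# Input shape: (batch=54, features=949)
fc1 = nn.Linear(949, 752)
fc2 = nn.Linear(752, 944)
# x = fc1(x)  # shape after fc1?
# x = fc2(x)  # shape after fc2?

Input shape: (54, 949)
  -> after fc1: (54, 752)
Output shape: (54, 944)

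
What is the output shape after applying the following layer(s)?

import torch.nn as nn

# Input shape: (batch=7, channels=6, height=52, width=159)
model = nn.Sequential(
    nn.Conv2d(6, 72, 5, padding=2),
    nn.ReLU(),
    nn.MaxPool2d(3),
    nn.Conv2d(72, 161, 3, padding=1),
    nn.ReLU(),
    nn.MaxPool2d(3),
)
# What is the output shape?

Input shape: (7, 6, 52, 159)
  -> after first Conv2d: (7, 72, 52, 159)
  -> after first MaxPool2d: (7, 72, 17, 53)
  -> after second Conv2d: (7, 161, 17, 53)
Output shape: (7, 161, 5, 17)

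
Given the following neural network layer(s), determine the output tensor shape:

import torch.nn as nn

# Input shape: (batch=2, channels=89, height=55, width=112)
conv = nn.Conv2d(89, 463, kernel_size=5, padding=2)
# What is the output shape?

Input shape: (2, 89, 55, 112)
Output shape: (2, 463, 55, 112)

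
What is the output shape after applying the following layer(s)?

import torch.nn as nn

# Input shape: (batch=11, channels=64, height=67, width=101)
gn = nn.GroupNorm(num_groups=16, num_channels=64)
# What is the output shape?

Input shape: (11, 64, 67, 101)
Output shape: (11, 64, 67, 101)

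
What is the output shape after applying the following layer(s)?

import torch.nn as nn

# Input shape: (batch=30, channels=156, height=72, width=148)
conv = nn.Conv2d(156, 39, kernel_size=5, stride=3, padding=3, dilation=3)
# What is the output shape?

Input shape: (30, 156, 72, 148)
Output shape: (30, 39, 22, 48)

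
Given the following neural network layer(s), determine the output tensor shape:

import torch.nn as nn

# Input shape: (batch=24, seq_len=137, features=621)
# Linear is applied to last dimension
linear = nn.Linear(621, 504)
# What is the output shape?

Input shape: (24, 137, 621)
Output shape: (24, 137, 504)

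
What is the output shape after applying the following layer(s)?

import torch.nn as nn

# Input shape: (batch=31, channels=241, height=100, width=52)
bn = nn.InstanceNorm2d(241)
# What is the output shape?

Input shape: (31, 241, 100, 52)
Output shape: (31, 241, 100, 52)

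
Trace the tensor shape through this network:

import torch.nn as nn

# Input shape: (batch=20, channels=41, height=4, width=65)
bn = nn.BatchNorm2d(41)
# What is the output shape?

Input shape: (20, 41, 4, 65)
Output shape: (20, 41, 4, 65)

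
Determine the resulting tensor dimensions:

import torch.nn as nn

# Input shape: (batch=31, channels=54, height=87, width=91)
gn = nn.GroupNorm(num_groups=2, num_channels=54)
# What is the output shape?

Input shape: (31, 54, 87, 91)
Output shape: (31, 54, 87, 91)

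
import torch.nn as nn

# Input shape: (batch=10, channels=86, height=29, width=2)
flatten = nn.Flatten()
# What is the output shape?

Input shape: (10, 86, 29, 2)
Output shape: (10, 4988)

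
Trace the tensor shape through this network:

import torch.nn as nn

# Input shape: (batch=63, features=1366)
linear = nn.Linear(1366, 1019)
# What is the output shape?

Input shape: (63, 1366)
Output shape: (63, 1019)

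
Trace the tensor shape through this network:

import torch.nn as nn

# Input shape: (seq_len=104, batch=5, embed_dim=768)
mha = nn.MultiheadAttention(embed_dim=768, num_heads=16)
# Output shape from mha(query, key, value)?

Input shape: (104, 5, 768)
Output shape: (104, 5, 768)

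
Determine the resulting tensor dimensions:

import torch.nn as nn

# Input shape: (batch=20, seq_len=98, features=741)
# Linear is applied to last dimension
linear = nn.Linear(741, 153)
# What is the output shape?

Input shape: (20, 98, 741)
Output shape: (20, 98, 153)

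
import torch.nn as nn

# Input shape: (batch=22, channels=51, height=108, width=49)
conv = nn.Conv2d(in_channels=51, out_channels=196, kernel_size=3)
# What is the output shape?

Input shape: (22, 51, 108, 49)
Output shape: (22, 196, 106, 47)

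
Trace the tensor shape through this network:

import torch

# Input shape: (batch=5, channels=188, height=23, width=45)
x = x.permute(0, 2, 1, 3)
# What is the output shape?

Input shape: (5, 188, 23, 45)
Output shape: (5, 23, 188, 45)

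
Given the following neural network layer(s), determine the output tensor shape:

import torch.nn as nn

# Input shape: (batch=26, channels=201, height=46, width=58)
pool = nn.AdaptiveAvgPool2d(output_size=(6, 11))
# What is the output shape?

Input shape: (26, 201, 46, 58)
Output shape: (26, 201, 6, 11)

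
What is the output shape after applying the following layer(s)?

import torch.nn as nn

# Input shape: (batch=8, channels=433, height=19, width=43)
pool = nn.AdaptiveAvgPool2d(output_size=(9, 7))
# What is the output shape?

Input shape: (8, 433, 19, 43)
Output shape: (8, 433, 9, 7)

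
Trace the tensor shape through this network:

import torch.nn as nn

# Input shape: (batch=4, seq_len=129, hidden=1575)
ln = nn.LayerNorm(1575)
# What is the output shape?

Input shape: (4, 129, 1575)
Output shape: (4, 129, 1575)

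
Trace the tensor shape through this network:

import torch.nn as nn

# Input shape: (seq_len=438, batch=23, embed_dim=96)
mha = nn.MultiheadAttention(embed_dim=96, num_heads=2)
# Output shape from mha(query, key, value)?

Input shape: (438, 23, 96)
Output shape: (438, 23, 96)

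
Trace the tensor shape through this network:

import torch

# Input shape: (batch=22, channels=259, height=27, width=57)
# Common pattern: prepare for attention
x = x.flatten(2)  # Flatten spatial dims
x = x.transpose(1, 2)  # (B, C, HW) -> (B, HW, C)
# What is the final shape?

Input shape: (22, 259, 27, 57)
  -> after flatten(2): (22, 259, 1539)
Output shape: (22, 1539, 259)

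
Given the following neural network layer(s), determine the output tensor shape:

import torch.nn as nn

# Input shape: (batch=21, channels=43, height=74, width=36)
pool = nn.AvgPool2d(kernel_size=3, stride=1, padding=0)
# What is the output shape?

Input shape: (21, 43, 74, 36)
Output shape: (21, 43, 72, 34)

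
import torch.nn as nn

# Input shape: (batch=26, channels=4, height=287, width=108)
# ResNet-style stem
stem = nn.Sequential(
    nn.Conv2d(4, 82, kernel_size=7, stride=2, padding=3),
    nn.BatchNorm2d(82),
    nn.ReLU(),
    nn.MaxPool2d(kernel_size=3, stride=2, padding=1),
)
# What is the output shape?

Input shape: (26, 4, 287, 108)
  -> after Conv2d 7x7 stride=2: (26, 82, 144, 54)
Output shape: (26, 82, 72, 27)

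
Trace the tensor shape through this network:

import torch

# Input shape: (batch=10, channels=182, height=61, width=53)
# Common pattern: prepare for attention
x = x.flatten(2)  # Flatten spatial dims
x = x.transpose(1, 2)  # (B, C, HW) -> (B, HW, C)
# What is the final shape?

Input shape: (10, 182, 61, 53)
  -> after flatten(2): (10, 182, 3233)
Output shape: (10, 3233, 182)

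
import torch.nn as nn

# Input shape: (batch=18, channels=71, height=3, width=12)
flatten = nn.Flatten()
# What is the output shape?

Input shape: (18, 71, 3, 12)
Output shape: (18, 2556)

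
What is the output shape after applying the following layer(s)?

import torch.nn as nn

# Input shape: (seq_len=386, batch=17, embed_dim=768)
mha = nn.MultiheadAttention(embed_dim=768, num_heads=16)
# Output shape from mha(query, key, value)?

Input shape: (386, 17, 768)
Output shape: (386, 17, 768)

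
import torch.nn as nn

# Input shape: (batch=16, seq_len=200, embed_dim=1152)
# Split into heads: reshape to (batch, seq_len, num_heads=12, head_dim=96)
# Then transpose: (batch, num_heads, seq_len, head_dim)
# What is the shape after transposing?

Input shape: (16, 200, 1152)
  -> after reshape: (16, 200, 12, 96)
Output shape: (16, 12, 200, 96)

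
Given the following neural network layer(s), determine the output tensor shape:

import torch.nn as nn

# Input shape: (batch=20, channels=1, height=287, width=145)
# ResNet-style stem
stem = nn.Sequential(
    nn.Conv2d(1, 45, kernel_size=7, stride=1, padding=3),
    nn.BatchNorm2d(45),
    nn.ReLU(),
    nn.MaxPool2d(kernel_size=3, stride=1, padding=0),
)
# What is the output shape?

Input shape: (20, 1, 287, 145)
  -> after Conv2d 7x7 stride=1: (20, 45, 287, 145)
Output shape: (20, 45, 285, 143)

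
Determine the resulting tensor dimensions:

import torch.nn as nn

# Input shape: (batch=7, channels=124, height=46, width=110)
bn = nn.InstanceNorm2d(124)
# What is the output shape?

Input shape: (7, 124, 46, 110)
Output shape: (7, 124, 46, 110)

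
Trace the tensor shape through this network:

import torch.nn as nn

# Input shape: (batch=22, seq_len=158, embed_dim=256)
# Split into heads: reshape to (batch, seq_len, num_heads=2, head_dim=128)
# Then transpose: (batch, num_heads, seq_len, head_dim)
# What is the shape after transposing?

Input shape: (22, 158, 256)
  -> after reshape: (22, 158, 2, 128)
Output shape: (22, 2, 158, 128)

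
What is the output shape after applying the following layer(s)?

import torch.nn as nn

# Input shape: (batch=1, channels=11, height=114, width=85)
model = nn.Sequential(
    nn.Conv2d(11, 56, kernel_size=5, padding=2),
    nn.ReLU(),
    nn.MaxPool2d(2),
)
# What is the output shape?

Input shape: (1, 11, 114, 85)
  -> after Conv2d: (1, 56, 114, 85)
  -> after ReLU: (1, 56, 114, 85)
Output shape: (1, 56, 57, 42)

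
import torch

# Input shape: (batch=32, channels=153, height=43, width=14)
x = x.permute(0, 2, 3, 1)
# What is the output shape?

Input shape: (32, 153, 43, 14)
Output shape: (32, 43, 14, 153)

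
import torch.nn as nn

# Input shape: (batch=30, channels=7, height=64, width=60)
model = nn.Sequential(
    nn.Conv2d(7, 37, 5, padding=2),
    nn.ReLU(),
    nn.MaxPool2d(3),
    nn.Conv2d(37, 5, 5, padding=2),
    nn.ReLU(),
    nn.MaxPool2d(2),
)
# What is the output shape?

Input shape: (30, 7, 64, 60)
  -> after first Conv2d: (30, 37, 64, 60)
  -> after first MaxPool2d: (30, 37, 21, 20)
  -> after second Conv2d: (30, 5, 21, 20)
Output shape: (30, 5, 10, 10)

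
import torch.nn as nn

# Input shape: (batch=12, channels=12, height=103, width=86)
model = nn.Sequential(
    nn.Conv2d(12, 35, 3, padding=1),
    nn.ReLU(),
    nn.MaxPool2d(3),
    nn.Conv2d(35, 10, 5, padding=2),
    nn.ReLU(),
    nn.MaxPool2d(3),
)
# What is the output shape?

Input shape: (12, 12, 103, 86)
  -> after first Conv2d: (12, 35, 103, 86)
  -> after first MaxPool2d: (12, 35, 34, 28)
  -> after second Conv2d: (12, 10, 34, 28)
Output shape: (12, 10, 11, 9)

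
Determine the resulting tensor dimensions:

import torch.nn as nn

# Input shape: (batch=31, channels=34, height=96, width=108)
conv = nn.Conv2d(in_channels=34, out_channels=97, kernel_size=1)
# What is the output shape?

Input shape: (31, 34, 96, 108)
Output shape: (31, 97, 96, 108)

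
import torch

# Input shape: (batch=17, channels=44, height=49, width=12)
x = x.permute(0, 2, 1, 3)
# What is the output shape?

Input shape: (17, 44, 49, 12)
Output shape: (17, 49, 44, 12)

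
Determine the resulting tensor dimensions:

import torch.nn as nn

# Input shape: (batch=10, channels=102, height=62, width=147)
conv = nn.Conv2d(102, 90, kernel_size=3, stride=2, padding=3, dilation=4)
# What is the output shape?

Input shape: (10, 102, 62, 147)
Output shape: (10, 90, 30, 73)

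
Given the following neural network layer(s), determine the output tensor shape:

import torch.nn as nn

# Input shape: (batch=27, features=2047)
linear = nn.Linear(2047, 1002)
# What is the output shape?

Input shape: (27, 2047)
Output shape: (27, 1002)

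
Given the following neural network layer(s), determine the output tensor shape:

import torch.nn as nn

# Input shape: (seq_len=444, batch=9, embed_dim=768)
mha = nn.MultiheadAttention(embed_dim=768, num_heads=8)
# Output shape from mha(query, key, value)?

Input shape: (444, 9, 768)
Output shape: (444, 9, 768)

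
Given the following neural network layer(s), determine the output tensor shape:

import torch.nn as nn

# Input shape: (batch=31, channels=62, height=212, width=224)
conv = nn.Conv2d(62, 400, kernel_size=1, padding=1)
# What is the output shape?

Input shape: (31, 62, 212, 224)
Output shape: (31, 400, 214, 226)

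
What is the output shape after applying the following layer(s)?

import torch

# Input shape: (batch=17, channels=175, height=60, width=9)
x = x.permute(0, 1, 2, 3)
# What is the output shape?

Input shape: (17, 175, 60, 9)
Output shape: (17, 175, 60, 9)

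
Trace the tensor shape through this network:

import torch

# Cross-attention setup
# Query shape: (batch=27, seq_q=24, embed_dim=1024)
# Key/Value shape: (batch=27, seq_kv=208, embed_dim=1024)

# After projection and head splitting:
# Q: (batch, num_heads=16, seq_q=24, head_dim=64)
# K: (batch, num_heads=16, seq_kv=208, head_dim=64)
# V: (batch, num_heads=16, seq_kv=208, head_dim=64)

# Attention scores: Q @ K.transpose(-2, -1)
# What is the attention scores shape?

Input shape: (27, 24, 1024)
Output shape: (27, 16, 24, 208)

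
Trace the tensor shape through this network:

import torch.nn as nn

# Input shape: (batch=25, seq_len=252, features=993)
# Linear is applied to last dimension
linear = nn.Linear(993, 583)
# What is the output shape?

Input shape: (25, 252, 993)
Output shape: (25, 252, 583)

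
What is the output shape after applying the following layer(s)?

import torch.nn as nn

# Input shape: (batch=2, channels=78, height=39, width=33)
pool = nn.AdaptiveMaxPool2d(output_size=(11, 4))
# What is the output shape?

Input shape: (2, 78, 39, 33)
Output shape: (2, 78, 11, 4)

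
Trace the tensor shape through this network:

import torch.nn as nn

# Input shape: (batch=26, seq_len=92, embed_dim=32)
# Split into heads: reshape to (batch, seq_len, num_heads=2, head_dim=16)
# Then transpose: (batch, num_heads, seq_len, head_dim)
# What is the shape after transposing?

Input shape: (26, 92, 32)
  -> after reshape: (26, 92, 2, 16)
Output shape: (26, 2, 92, 16)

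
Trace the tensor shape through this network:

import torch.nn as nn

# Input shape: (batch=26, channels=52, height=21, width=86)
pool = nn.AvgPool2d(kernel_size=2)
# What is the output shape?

Input shape: (26, 52, 21, 86)
Output shape: (26, 52, 10, 43)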